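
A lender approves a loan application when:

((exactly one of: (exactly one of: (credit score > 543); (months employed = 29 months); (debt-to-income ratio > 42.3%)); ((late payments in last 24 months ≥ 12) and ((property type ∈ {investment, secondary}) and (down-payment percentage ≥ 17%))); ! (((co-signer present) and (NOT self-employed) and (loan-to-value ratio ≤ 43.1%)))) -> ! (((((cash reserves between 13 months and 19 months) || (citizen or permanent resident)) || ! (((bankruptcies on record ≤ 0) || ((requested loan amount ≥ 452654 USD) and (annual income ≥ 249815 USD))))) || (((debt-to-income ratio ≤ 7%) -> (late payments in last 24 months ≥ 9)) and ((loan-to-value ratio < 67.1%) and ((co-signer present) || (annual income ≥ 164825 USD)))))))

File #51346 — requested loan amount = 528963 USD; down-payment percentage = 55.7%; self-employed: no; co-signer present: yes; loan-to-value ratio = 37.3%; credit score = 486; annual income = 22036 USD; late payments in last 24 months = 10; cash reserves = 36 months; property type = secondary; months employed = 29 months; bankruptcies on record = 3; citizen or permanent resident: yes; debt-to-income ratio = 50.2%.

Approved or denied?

Atomic conditions:
  credit score > 543: 486 > 543 is false
  months employed = 29 months: 29 == 29 is true
  debt-to-income ratio > 42.3%: 50.2 > 42.3 is true
  late payments in last 24 months ≥ 12: 10 ≥ 12 is false
  property type ∈ {investment, secondary}: secondary is in the set → true
  down-payment percentage ≥ 17%: 55.7 ≥ 17 is true
  co-signer present: yes → true
  NOT self-employed: no → true
  loan-to-value ratio ≤ 43.1%: 37.3 ≤ 43.1 is true
  cash reserves between 13 months and 19 months: 36 in [13, 19] is false
  citizen or permanent resident: yes → true
  bankruptcies on record ≤ 0: 3 ≤ 0 is false
  requested loan amount ≥ 452654 USD: 528963 ≥ 452654 is true
  annual income ≥ 249815 USD: 22036 ≥ 249815 is false
  debt-to-income ratio ≤ 7%: 50.2 ≤ 7 is false
  late payments in last 24 months ≥ 9: 10 ≥ 9 is true
  loan-to-value ratio < 67.1%: 37.3 < 67.1 is true
  annual income ≥ 164825 USD: 22036 ≥ 164825 is false
Combine:
[1.1] exactly-one(false, true, true) = false
[1.2.2] true AND true = true
[1.2] false AND true = false
[1.3.1] true AND true AND true = true
[1.3] NOT true = false
[1] exactly-one(false, false, false) = false
[2.1.1.1] false OR true = true
[2.1.1.2.1.2] true AND false = false
[2.1.1.2.1] false OR false = false
[2.1.1.2] NOT false = true
[2.1.1] true OR true = true
[2.1.2.1] false → true (antecedent false ⇒ implication holds) = true
[2.1.2.2.2] true OR false = true
[2.1.2.2] true AND true = true
[2.1.2] true AND true = true
[2.1] true OR true = true
[2] NOT true = false
[root] false → false (antecedent false ⇒ implication holds) = true
Overall: true → approved

Approved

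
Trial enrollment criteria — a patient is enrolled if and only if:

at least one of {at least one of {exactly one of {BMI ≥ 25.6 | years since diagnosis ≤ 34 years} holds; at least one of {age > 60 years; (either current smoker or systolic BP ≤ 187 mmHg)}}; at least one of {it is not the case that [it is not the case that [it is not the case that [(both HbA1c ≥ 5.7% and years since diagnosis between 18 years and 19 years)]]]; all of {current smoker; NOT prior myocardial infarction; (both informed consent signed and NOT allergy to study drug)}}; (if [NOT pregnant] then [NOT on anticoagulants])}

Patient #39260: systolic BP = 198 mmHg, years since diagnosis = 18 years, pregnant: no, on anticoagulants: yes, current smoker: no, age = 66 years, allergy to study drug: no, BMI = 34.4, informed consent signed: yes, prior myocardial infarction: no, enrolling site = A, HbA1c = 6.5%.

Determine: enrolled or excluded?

Enrolled

Atomic conditions:
  BMI ≥ 25.6: 34.4 ≥ 25.6 is true
  years since diagnosis ≤ 34 years: 18 ≤ 34 is true
  age > 60 years: 66 > 60 is true
  current smoker: no → false
  systolic BP ≤ 187 mmHg: 198 ≤ 187 is false
  HbA1c ≥ 5.7%: 6.5 ≥ 5.7 is true
  years since diagnosis between 18 years and 19 years: 18 in [18, 19] is true
  NOT prior myocardial infarction: no → true
  informed consent signed: yes → true
  NOT allergy to study drug: no → true
  NOT pregnant: no → true
  NOT on anticoagulants: yes → false
Combine:
[1.1] exactly-one(true, true) = false
[1.2.2] false OR false = false
[1.2] true OR false = true
[1] false OR true = true
[2.1.1.1.1] true AND true = true
[2.1.1.1] NOT true = false
[2.1.1] NOT false = true
[2.1] NOT true = false
[2.2.3] true AND true = true
[2.2] false AND true AND true = false
[2] false OR false = false
[3] true → false = false
[root] true OR false OR false = true
Overall: true → enrolled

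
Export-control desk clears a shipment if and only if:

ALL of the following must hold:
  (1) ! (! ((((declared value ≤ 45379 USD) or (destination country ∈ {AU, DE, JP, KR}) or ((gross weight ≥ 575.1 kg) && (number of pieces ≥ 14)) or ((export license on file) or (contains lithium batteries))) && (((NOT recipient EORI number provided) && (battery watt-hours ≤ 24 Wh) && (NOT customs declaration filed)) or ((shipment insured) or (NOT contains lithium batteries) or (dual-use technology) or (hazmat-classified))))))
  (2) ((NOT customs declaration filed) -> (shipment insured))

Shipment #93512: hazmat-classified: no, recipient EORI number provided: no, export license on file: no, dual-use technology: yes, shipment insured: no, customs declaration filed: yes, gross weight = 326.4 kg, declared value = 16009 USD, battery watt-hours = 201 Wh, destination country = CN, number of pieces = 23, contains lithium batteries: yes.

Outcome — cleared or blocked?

Atomic conditions:
  declared value ≤ 45379 USD: 16009 ≤ 45379 is true
  destination country ∈ {AU, DE, JP, KR}: CN is not in the set → false
  gross weight ≥ 575.1 kg: 326.4 ≥ 575.1 is false
  number of pieces ≥ 14: 23 ≥ 14 is true
  export license on file: no → false
  contains lithium batteries: yes → true
  NOT recipient EORI number provided: no → true
  battery watt-hours ≤ 24 Wh: 201 ≤ 24 is false
  NOT customs declaration filed: yes → false
  shipment insured: no → false
  NOT contains lithium batteries: yes → false
  dual-use technology: yes → true
  hazmat-classified: no → false
Combine:
[1.1.1.1.3] false AND true = false
[1.1.1.1.4] false OR true = true
[1.1.1.1] true OR false OR false OR true = true
[1.1.1.2.1] true AND false AND false = false
[1.1.1.2.2] false OR false OR true OR false = true
[1.1.1.2] false OR true = true
[1.1.1] true AND true = true
[1.1] NOT true = false
[1] NOT false = true
[2] false → false (antecedent false ⇒ implication holds) = true
[root] true AND true = true
Overall: true → cleared

Cleared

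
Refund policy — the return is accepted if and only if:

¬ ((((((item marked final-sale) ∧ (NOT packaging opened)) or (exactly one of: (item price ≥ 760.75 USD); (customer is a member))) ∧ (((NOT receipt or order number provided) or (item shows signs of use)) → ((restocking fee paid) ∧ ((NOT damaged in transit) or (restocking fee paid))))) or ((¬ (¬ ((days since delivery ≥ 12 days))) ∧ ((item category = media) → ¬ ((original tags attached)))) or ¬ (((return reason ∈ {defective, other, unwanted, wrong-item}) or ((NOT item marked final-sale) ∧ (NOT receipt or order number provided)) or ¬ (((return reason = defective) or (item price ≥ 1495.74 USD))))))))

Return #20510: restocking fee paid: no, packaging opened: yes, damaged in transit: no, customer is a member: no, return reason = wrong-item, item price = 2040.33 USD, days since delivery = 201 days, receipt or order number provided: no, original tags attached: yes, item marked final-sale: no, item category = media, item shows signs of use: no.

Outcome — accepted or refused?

Accepted

Atomic conditions:
  item marked final-sale: no → false
  NOT packaging opened: yes → false
  item price ≥ 760.75 USD: 2040.33 ≥ 760.75 is true
  customer is a member: no → false
  NOT receipt or order number provided: no → true
  item shows signs of use: no → false
  restocking fee paid: no → false
  NOT damaged in transit: no → true
  days since delivery ≥ 12 days: 201 ≥ 12 is true
  item category = media: media == media is true
  original tags attached: yes → true
  return reason ∈ {defective, other, unwanted, wrong-item}: wrong-item is in the set → true
  NOT item marked final-sale: no → true
  return reason = defective: wrong-item == defective is false
  item price ≥ 1495.74 USD: 2040.33 ≥ 1495.74 is true
Combine:
[1.1.1.1] false AND false = false
[1.1.1.2] exactly-one(true, false) = true
[1.1.1] false OR true = true
[1.1.2.1] true OR false = true
[1.1.2.2.2] true OR false = true
[1.1.2.2] false AND true = false
[1.1.2] true → false = false
[1.1] true AND false = false
[1.2.1.1.1] NOT true = false
[1.2.1.1] NOT false = true
[1.2.1.2.2] NOT true = false
[1.2.1.2] true → false = false
[1.2.1] true AND false = false
[1.2.2.1.2] true AND true = true
[1.2.2.1.3.1] false OR true = true
[1.2.2.1.3] NOT true = false
[1.2.2.1] true OR true OR false = true
[1.2.2] NOT true = false
[1.2] false OR false = false
[1] false OR false = false
[root] NOT false = true
Overall: true → accepted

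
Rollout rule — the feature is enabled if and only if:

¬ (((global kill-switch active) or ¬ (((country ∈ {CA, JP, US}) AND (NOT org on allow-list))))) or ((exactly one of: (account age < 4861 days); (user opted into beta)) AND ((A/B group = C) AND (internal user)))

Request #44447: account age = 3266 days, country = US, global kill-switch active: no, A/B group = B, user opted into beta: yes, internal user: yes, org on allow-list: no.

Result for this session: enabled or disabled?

Atomic conditions:
  global kill-switch active: no → false
  country ∈ {CA, JP, US}: US is in the set → true
  NOT org on allow-list: no → true
  account age < 4861 days: 3266 < 4861 is true
  user opted into beta: yes → true
  A/B group = C: B == C is false
  internal user: yes → true
Combine:
[1.1.2.1] true AND true = true
[1.1.2] NOT true = false
[1.1] false OR false = false
[1] NOT false = true
[2.1] exactly-one(true, true) = false
[2.2] false AND true = false
[2] false AND false = false
[root] true OR false = true
Overall: true → enabled

Enabled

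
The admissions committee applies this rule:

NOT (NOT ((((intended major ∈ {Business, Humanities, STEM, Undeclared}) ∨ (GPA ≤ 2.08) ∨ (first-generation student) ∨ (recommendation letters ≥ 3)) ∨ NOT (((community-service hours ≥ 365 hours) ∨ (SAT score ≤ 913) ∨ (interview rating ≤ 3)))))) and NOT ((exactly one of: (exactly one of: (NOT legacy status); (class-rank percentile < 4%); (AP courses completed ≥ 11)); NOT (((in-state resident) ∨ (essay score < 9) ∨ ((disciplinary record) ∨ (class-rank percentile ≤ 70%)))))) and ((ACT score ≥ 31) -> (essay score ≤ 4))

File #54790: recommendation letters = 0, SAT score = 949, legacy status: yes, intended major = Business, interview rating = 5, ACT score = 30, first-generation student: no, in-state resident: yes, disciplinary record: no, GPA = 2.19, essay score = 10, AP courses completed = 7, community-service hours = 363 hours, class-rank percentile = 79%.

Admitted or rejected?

Atomic conditions:
  intended major ∈ {Business, Humanities, STEM, Undeclared}: Business is in the set → true
  GPA ≤ 2.08: 2.19 ≤ 2.08 is false
  first-generation student: no → false
  recommendation letters ≥ 3: 0 ≥ 3 is false
  community-service hours ≥ 365 hours: 363 ≥ 365 is false
  SAT score ≤ 913: 949 ≤ 913 is false
  interview rating ≤ 3: 5 ≤ 3 is false
  NOT legacy status: yes → false
  class-rank percentile < 4%: 79 < 4 is false
  AP courses completed ≥ 11: 7 ≥ 11 is false
  in-state resident: yes → true
  essay score < 9: 10 < 9 is false
  disciplinary record: no → false
  class-rank percentile ≤ 70%: 79 ≤ 70 is false
  ACT score ≥ 31: 30 ≥ 31 is false
  essay score ≤ 4: 10 ≤ 4 is false
Combine:
[1.1.1.1] true OR false OR false OR false = true
[1.1.1.2.1] false OR false OR false = false
[1.1.1.2] NOT false = true
[1.1.1] true OR true = true
[1.1] NOT true = false
[1] NOT false = true
[2.1.1] exactly-one(false, false, false) = false
[2.1.2.1.3] false OR false = false
[2.1.2.1] true OR false OR false = true
[2.1.2] NOT true = false
[2.1] exactly-one(false, false) = false
[2] NOT false = true
[3] false → false (antecedent false ⇒ implication holds) = true
[root] true AND true AND true = true
Overall: true → admitted

Admitted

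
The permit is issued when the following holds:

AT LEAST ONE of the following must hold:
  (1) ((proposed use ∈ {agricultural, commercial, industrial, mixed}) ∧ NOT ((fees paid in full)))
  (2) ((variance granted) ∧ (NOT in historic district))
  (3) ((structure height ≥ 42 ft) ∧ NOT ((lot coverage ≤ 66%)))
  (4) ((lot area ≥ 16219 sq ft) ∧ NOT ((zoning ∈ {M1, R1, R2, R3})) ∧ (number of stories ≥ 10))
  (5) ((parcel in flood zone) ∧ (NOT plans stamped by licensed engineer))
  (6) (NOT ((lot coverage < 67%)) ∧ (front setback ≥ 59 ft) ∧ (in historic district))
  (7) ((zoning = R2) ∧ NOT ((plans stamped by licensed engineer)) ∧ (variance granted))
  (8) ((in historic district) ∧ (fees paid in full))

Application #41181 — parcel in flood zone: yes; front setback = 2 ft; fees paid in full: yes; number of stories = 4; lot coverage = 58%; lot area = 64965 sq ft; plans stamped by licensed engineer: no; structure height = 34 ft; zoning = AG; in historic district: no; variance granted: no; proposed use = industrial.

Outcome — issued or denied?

Issued

Atomic conditions:
  proposed use ∈ {agricultural, commercial, industrial, mixed}: industrial is in the set → true
  fees paid in full: yes → true
  variance granted: no → false
  NOT in historic district: no → true
  structure height ≥ 42 ft: 34 ≥ 42 is false
  lot coverage ≤ 66%: 58 ≤ 66 is true
  lot area ≥ 16219 sq ft: 64965 ≥ 16219 is true
  zoning ∈ {M1, R1, R2, R3}: AG is not in the set → false
  number of stories ≥ 10: 4 ≥ 10 is false
  parcel in flood zone: yes → true
  NOT plans stamped by licensed engineer: no → true
  lot coverage < 67%: 58 < 67 is true
  front setback ≥ 59 ft: 2 ≥ 59 is false
  in historic district: no → false
  zoning = R2: AG == R2 is false
  plans stamped by licensed engineer: no → false
Combine:
[1.2] NOT true = false
[1] true AND false = false
[2] false AND true = false
[3.2] NOT true = false
[3] false AND false = false
[4.2] NOT false = true
[4] true AND true AND false = false
[5] true AND true = true
[6.1] NOT true = false
[6] false AND false AND false = false
[7.2] NOT false = true
[7] false AND true AND false = false
[8] false AND true = false
[root] false OR false OR false OR false OR true OR false OR false OR false = true
Overall: true → issued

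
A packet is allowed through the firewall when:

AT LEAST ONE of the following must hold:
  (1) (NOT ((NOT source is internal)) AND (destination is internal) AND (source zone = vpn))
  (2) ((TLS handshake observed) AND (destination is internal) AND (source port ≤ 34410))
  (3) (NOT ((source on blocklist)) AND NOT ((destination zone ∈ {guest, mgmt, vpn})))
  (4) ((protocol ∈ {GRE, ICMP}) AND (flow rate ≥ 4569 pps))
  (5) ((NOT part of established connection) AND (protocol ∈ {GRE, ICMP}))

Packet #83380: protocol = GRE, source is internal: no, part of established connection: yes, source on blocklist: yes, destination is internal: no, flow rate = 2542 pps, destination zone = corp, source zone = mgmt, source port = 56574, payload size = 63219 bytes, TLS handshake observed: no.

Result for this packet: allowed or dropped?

Dropped

Atomic conditions:
  NOT source is internal: no → true
  destination is internal: no → false
  source zone = vpn: mgmt == vpn is false
  TLS handshake observed: no → false
  source port ≤ 34410: 56574 ≤ 34410 is false
  source on blocklist: yes → true
  destination zone ∈ {guest, mgmt, vpn}: corp is not in the set → false
  protocol ∈ {GRE, ICMP}: GRE is in the set → true
  flow rate ≥ 4569 pps: 2542 ≥ 4569 is false
  NOT part of established connection: yes → false
Combine:
[1.1] NOT true = false
[1] false AND false AND false = false
[2] false AND false AND false = false
[3.1] NOT true = false
[3.2] NOT false = true
[3] false AND true = false
[4] true AND false = false
[5] false AND true = false
[root] false OR false OR false OR false OR false = false
Overall: false → dropped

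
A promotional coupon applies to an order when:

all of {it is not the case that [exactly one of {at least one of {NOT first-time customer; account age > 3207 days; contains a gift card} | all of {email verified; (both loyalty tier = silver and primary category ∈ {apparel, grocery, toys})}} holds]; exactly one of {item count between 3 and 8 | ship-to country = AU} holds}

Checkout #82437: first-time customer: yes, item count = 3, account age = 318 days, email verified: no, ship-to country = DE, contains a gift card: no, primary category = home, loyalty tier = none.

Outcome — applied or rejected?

Atomic conditions:
  NOT first-time customer: yes → false
  account age > 3207 days: 318 > 3207 is false
  contains a gift card: no → false
  email verified: no → false
  loyalty tier = silver: none == silver is false
  primary category ∈ {apparel, grocery, toys}: home is not in the set → false
  item count between 3 and 8: 3 in [3, 8] is true
  ship-to country = AU: DE == AU is false
Combine:
[1.1.1] false OR false OR false = false
[1.1.2.2] false AND false = false
[1.1.2] false AND false = false
[1.1] exactly-one(false, false) = false
[1] NOT false = true
[2] exactly-one(true, false) = true
[root] true AND true = true
Overall: true → applied

Applied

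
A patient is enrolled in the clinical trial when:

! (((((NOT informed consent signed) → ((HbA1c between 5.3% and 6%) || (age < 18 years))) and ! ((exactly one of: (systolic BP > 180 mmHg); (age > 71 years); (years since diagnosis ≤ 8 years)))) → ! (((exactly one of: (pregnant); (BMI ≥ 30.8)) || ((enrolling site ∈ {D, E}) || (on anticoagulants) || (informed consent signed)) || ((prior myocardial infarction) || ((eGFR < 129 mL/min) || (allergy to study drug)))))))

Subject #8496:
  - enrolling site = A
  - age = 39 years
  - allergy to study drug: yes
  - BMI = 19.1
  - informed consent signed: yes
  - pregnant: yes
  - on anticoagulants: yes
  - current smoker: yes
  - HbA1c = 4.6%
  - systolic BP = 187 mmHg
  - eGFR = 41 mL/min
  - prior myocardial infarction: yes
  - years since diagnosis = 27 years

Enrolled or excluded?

Atomic conditions:
  NOT informed consent signed: yes → false
  HbA1c between 5.3% and 6%: 4.6 in [5.3, 6] is false
  age < 18 years: 39 < 18 is false
  systolic BP > 180 mmHg: 187 > 180 is true
  age > 71 years: 39 > 71 is false
  years since diagnosis ≤ 8 years: 27 ≤ 8 is false
  pregnant: yes → true
  BMI ≥ 30.8: 19.1 ≥ 30.8 is false
  enrolling site ∈ {D, E}: A is not in the set → false
  on anticoagulants: yes → true
  informed consent signed: yes → true
  prior myocardial infarction: yes → true
  eGFR < 129 mL/min: 41 < 129 is true
  allergy to study drug: yes → true
Combine:
[1.1.1.2] false OR false = false
[1.1.1] false → false (antecedent false ⇒ implication holds) = true
[1.1.2.1] exactly-one(true, false, false) = true
[1.1.2] NOT true = false
[1.1] true AND false = false
[1.2.1.1] exactly-one(true, false) = true
[1.2.1.2] false OR true OR true = true
[1.2.1.3.2] true OR true = true
[1.2.1.3] true OR true = true
[1.2.1] true OR true OR true = true
[1.2] NOT true = false
[1] false → false (antecedent false ⇒ implication holds) = true
[root] NOT true = false
Overall: false → excluded

Excluded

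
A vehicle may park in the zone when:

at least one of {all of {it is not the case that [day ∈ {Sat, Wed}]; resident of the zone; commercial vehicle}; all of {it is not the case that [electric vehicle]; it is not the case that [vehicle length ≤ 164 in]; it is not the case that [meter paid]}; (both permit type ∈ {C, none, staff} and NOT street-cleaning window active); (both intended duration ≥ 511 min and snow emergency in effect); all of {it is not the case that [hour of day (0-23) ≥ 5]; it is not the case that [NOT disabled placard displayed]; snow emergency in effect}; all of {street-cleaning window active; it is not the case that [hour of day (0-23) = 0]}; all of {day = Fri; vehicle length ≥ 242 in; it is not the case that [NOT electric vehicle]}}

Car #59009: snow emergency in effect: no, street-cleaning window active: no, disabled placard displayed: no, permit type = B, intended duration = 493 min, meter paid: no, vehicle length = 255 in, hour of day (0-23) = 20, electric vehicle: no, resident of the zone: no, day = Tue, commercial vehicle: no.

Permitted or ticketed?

Atomic conditions:
  day ∈ {Sat, Wed}: Tue is not in the set → false
  resident of the zone: no → false
  commercial vehicle: no → false
  electric vehicle: no → false
  vehicle length ≤ 164 in: 255 ≤ 164 is false
  meter paid: no → false
  permit type ∈ {C, none, staff}: B is not in the set → false
  NOT street-cleaning window active: no → true
  intended duration ≥ 511 min: 493 ≥ 511 is false
  snow emergency in effect: no → false
  hour of day (0-23) ≥ 5: 20 ≥ 5 is true
  NOT disabled placard displayed: no → true
  street-cleaning window active: no → false
  hour of day (0-23) = 0: 20 == 0 is false
  day = Fri: Tue == Fri is false
  vehicle length ≥ 242 in: 255 ≥ 242 is true
  NOT electric vehicle: no → true
Combine:
[1.1] NOT false = true
[1] true AND false AND false = false
[2.1] NOT false = true
[2.2] NOT false = true
[2.3] NOT false = true
[2] true AND true AND true = true
[3] false AND true = false
[4] false AND false = false
[5.1] NOT true = false
[5.2] NOT true = false
[5] false AND false AND false = false
[6.2] NOT false = true
[6] false AND true = false
[7.3] NOT true = false
[7] false AND true AND false = false
[root] false OR true OR false OR false OR false OR false OR false = true
Overall: true → permitted

Permitted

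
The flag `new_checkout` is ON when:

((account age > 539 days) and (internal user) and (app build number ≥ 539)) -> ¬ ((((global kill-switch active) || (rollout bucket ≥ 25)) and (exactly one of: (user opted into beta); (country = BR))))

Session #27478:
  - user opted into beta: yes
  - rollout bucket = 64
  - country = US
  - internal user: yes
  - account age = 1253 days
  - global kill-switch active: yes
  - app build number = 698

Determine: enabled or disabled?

Atomic conditions:
  account age > 539 days: 1253 > 539 is true
  internal user: yes → true
  app build number ≥ 539: 698 ≥ 539 is true
  global kill-switch active: yes → true
  rollout bucket ≥ 25: 64 ≥ 25 is true
  user opted into beta: yes → true
  country = BR: US == BR is false
Combine:
[1] true AND true AND true = true
[2.1.1] true OR true = true
[2.1.2] exactly-one(true, false) = true
[2.1] true AND true = true
[2] NOT true = false
[root] true → false = false
Overall: false → disabled

Disabled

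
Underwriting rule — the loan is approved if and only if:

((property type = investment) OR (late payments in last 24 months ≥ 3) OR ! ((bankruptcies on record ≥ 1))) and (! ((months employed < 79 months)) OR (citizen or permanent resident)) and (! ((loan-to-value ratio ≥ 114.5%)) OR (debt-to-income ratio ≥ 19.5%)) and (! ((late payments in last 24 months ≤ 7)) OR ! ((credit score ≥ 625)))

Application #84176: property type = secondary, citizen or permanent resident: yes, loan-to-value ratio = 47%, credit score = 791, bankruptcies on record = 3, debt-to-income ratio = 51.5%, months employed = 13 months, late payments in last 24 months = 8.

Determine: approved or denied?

Approved

Atomic conditions:
  property type = investment: secondary == investment is false
  late payments in last 24 months ≥ 3: 8 ≥ 3 is true
  bankruptcies on record ≥ 1: 3 ≥ 1 is true
  months employed < 79 months: 13 < 79 is true
  citizen or permanent resident: yes → true
  loan-to-value ratio ≥ 114.5%: 47 ≥ 114.5 is false
  debt-to-income ratio ≥ 19.5%: 51.5 ≥ 19.5 is true
  late payments in last 24 months ≤ 7: 8 ≤ 7 is false
  credit score ≥ 625: 791 ≥ 625 is true
Combine:
[1.3] NOT true = false
[1] false OR true OR false = true
[2.1] NOT true = false
[2] false OR true = true
[3.1] NOT false = true
[3] true OR true = true
[4.1] NOT false = true
[4.2] NOT true = false
[4] true OR false = true
[root] true AND true AND true AND true = true
Overall: true → approved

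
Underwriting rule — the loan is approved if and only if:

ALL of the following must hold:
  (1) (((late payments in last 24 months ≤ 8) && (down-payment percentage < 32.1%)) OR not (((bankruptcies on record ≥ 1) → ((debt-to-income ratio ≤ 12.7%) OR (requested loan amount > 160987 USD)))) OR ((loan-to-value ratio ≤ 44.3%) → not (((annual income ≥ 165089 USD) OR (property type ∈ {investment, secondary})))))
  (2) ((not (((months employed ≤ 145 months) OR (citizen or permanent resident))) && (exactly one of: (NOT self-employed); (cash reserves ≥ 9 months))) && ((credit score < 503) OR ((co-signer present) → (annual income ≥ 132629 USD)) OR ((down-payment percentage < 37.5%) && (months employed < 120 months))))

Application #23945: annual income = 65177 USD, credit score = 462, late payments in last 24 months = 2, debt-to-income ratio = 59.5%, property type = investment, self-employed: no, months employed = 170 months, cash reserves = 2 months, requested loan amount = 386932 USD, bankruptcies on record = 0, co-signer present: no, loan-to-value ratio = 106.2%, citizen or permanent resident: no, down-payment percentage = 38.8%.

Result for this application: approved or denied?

Atomic conditions:
  late payments in last 24 months ≤ 8: 2 ≤ 8 is true
  down-payment percentage < 32.1%: 38.8 < 32.1 is false
  bankruptcies on record ≥ 1: 0 ≥ 1 is false
  debt-to-income ratio ≤ 12.7%: 59.5 ≤ 12.7 is false
  requested loan amount > 160987 USD: 386932 > 160987 is true
  loan-to-value ratio ≤ 44.3%: 106.2 ≤ 44.3 is false
  annual income ≥ 165089 USD: 65177 ≥ 165089 is false
  property type ∈ {investment, secondary}: investment is in the set → true
  months employed ≤ 145 months: 170 ≤ 145 is false
  citizen or permanent resident: no → false
  NOT self-employed: no → true
  cash reserves ≥ 9 months: 2 ≥ 9 is false
  credit score < 503: 462 < 503 is true
  co-signer present: no → false
  annual income ≥ 132629 USD: 65177 ≥ 132629 is false
  down-payment percentage < 37.5%: 38.8 < 37.5 is false
  months employed < 120 months: 170 < 120 is false
Combine:
[1.1] true AND false = false
[1.2.1.2] false OR true = true
[1.2.1] false → true (antecedent false ⇒ implication holds) = true
[1.2] NOT true = false
[1.3.2.1] false OR true = true
[1.3.2] NOT true = false
[1.3] false → false (antecedent false ⇒ implication holds) = true
[1] false OR false OR true = true
[2.1.1.1] false OR false = false
[2.1.1] NOT false = true
[2.1.2] exactly-one(true, false) = true
[2.1] true AND true = true
[2.2.2] false → false (antecedent false ⇒ implication holds) = true
[2.2.3] false AND false = false
[2.2] true OR true OR false = true
[2] true AND true = true
[root] true AND true = true
Overall: true → approved

Approved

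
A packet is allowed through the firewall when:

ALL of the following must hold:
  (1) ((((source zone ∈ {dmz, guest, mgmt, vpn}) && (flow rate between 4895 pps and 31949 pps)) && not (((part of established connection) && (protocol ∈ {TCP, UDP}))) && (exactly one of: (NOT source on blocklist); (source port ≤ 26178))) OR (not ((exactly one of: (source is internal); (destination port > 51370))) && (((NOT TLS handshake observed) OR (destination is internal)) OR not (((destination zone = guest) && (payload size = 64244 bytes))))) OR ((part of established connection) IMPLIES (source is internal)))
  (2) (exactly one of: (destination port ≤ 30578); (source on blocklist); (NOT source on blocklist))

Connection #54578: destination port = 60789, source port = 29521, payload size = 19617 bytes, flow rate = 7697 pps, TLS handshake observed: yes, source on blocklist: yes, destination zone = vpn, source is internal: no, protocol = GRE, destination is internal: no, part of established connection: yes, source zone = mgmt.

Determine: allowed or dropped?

Dropped

Atomic conditions:
  source zone ∈ {dmz, guest, mgmt, vpn}: mgmt is in the set → true
  flow rate between 4895 pps and 31949 pps: 7697 in [4895, 31949] is true
  part of established connection: yes → true
  protocol ∈ {TCP, UDP}: GRE is not in the set → false
  NOT source on blocklist: yes → false
  source port ≤ 26178: 29521 ≤ 26178 is false
  source is internal: no → false
  destination port > 51370: 60789 > 51370 is true
  NOT TLS handshake observed: yes → false
  destination is internal: no → false
  destination zone = guest: vpn == guest is false
  payload size = 64244 bytes: 19617 == 64244 is false
  destination port ≤ 30578: 60789 ≤ 30578 is false
  source on blocklist: yes → true
Combine:
[1.1.1] true AND true = true
[1.1.2.1] true AND false = false
[1.1.2] NOT false = true
[1.1.3] exactly-one(false, false) = false
[1.1] true AND true AND false = false
[1.2.1.1] exactly-one(false, true) = true
[1.2.1] NOT true = false
[1.2.2.1] false OR false = false
[1.2.2.2.1] false AND false = false
[1.2.2.2] NOT false = true
[1.2.2] false OR true = true
[1.2] false AND true = false
[1.3] true → false = false
[1] false OR false OR false = false
[2] exactly-one(false, true, false) = true
[root] false AND true = false
Overall: false → dropped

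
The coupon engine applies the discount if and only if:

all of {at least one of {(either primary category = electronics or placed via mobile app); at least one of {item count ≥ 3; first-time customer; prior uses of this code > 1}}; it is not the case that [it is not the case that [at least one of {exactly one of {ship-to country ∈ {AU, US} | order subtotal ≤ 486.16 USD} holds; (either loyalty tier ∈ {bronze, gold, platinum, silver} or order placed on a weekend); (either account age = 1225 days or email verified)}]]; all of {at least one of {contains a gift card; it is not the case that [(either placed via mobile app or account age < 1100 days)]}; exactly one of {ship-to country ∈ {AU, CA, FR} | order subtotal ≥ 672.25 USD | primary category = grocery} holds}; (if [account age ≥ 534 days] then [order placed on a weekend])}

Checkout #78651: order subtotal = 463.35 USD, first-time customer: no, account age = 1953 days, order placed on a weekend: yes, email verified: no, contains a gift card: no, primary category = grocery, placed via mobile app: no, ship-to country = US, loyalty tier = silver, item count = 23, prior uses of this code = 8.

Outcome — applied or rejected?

Applied

Atomic conditions:
  primary category = electronics: grocery == electronics is false
  placed via mobile app: no → false
  item count ≥ 3: 23 ≥ 3 is true
  first-time customer: no → false
  prior uses of this code > 1: 8 > 1 is true
  ship-to country ∈ {AU, US}: US is in the set → true
  order subtotal ≤ 486.16 USD: 463.35 ≤ 486.16 is true
  loyalty tier ∈ {bronze, gold, platinum, silver}: silver is in the set → true
  order placed on a weekend: yes → true
  account age = 1225 days: 1953 == 1225 is false
  email verified: no → false
  contains a gift card: no → false
  account age < 1100 days: 1953 < 1100 is false
  ship-to country ∈ {AU, CA, FR}: US is not in the set → false
  order subtotal ≥ 672.25 USD: 463.35 ≥ 672.25 is false
  primary category = grocery: grocery == grocery is true
  account age ≥ 534 days: 1953 ≥ 534 is true
Combine:
[1.1] false OR false = false
[1.2] true OR false OR true = true
[1] false OR true = true
[2.1.1.1] exactly-one(true, true) = false
[2.1.1.2] true OR true = true
[2.1.1.3] false OR false = false
[2.1.1] false OR true OR false = true
[2.1] NOT true = false
[2] NOT false = true
[3.1.2.1] false OR false = false
[3.1.2] NOT false = true
[3.1] false OR true = true
[3.2] exactly-one(false, false, true) = true
[3] true AND true = true
[4] true → true = true
[root] true AND true AND true AND true = true
Overall: true → applied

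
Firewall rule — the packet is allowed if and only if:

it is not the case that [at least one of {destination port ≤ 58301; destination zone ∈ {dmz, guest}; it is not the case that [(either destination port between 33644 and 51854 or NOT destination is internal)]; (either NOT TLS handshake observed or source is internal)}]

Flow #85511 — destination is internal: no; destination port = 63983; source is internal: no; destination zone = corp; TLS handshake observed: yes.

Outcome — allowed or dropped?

Allowed

Atomic conditions:
  destination port ≤ 58301: 63983 ≤ 58301 is false
  destination zone ∈ {dmz, guest}: corp is not in the set → false
  destination port between 33644 and 51854: 63983 in [33644, 51854] is false
  NOT destination is internal: no → true
  NOT TLS handshake observed: yes → false
  source is internal: no → false
Combine:
[1.3.1] false OR true = true
[1.3] NOT true = false
[1.4] false OR false = false
[1] false OR false OR false OR false = false
[root] NOT false = true
Overall: true → allowed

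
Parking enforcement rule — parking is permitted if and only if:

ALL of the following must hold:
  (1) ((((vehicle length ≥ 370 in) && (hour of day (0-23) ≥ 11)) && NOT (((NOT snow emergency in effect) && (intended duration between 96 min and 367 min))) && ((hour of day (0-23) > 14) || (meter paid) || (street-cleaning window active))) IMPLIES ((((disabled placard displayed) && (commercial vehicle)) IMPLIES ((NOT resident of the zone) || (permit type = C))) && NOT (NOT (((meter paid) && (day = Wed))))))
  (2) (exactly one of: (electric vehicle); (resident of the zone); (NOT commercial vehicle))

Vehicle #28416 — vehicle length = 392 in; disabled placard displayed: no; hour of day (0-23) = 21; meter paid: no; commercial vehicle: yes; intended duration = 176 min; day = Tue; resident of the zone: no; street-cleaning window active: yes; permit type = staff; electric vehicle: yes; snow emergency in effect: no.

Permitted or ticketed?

Permitted

Atomic conditions:
  vehicle length ≥ 370 in: 392 ≥ 370 is true
  hour of day (0-23) ≥ 11: 21 ≥ 11 is true
  NOT snow emergency in effect: no → true
  intended duration between 96 min and 367 min: 176 in [96, 367] is true
  hour of day (0-23) > 14: 21 > 14 is true
  meter paid: no → false
  street-cleaning window active: yes → true
  disabled placard displayed: no → false
  commercial vehicle: yes → true
  NOT resident of the zone: no → true
  permit type = C: staff == C is false
  day = Wed: Tue == Wed is false
  electric vehicle: yes → true
  resident of the zone: no → false
  NOT commercial vehicle: yes → false
Combine:
[1.1.1] true AND true = true
[1.1.2.1] true AND true = true
[1.1.2] NOT true = false
[1.1.3] true OR false OR true = true
[1.1] true AND false AND true = false
[1.2.1.1] false AND true = false
[1.2.1.2] true OR false = true
[1.2.1] false → true (antecedent false ⇒ implication holds) = true
[1.2.2.1.1] false AND false = false
[1.2.2.1] NOT false = true
[1.2.2] NOT true = false
[1.2] true AND false = false
[1] false → false (antecedent false ⇒ implication holds) = true
[2] exactly-one(true, false, false) = true
[root] true AND true = true
Overall: true → permitted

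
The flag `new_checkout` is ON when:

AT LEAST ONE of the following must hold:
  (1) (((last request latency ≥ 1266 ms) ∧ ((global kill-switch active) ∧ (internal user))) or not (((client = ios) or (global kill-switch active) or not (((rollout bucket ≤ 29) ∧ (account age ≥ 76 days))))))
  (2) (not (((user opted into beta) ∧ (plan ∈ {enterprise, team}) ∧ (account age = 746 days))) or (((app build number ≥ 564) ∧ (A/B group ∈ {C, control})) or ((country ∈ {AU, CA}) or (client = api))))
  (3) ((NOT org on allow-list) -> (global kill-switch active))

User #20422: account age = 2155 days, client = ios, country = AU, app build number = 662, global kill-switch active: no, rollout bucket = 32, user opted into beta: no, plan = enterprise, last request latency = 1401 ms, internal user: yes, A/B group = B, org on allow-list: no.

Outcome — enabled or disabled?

Enabled

Atomic conditions:
  last request latency ≥ 1266 ms: 1401 ≥ 1266 is true
  global kill-switch active: no → false
  internal user: yes → true
  client = ios: ios == ios is true
  rollout bucket ≤ 29: 32 ≤ 29 is false
  account age ≥ 76 days: 2155 ≥ 76 is true
  user opted into beta: no → false
  plan ∈ {enterprise, team}: enterprise is in the set → true
  account age = 746 days: 2155 == 746 is false
  app build number ≥ 564: 662 ≥ 564 is true
  A/B group ∈ {C, control}: B is not in the set → false
  country ∈ {AU, CA}: AU is in the set → true
  client = api: ios == api is false
  NOT org on allow-list: no → true
Combine:
[1.1.2] false AND true = false
[1.1] true AND false = false
[1.2.1.3.1] false AND true = false
[1.2.1.3] NOT false = true
[1.2.1] true OR false OR true = true
[1.2] NOT true = false
[1] false OR false = false
[2.1.1] false AND true AND false = false
[2.1] NOT false = true
[2.2.1] true AND false = false
[2.2.2] true OR false = true
[2.2] false OR true = true
[2] true OR true = true
[3] true → false = false
[root] false OR true OR false = true
Overall: true → enabled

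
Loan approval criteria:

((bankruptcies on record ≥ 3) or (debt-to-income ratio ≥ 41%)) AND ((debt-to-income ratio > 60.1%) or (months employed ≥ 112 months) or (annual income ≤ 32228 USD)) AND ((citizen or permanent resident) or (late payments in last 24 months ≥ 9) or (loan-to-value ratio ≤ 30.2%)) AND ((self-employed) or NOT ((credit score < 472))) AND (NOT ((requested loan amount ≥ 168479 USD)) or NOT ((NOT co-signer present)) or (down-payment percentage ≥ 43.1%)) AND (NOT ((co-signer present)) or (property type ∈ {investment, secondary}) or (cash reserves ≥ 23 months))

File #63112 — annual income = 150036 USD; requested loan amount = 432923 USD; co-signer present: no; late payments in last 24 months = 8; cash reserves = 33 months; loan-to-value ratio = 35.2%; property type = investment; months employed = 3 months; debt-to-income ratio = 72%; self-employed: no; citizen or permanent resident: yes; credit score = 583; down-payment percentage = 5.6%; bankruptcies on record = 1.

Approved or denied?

Denied

Atomic conditions:
  bankruptcies on record ≥ 3: 1 ≥ 3 is false
  debt-to-income ratio ≥ 41%: 72 ≥ 41 is true
  debt-to-income ratio > 60.1%: 72 > 60.1 is true
  months employed ≥ 112 months: 3 ≥ 112 is false
  annual income ≤ 32228 USD: 150036 ≤ 32228 is false
  citizen or permanent resident: yes → true
  late payments in last 24 months ≥ 9: 8 ≥ 9 is false
  loan-to-value ratio ≤ 30.2%: 35.2 ≤ 30.2 is false
  self-employed: no → false
  credit score < 472: 583 < 472 is false
  requested loan amount ≥ 168479 USD: 432923 ≥ 168479 is true
  NOT co-signer present: no → true
  down-payment percentage ≥ 43.1%: 5.6 ≥ 43.1 is false
  co-signer present: no → false
  property type ∈ {investment, secondary}: investment is in the set → true
  cash reserves ≥ 23 months: 33 ≥ 23 is true
Combine:
[1] false OR true = true
[2] true OR false OR false = true
[3] true OR false OR false = true
[4.2] NOT false = true
[4] false OR true = true
[5.1] NOT true = false
[5.2] NOT true = false
[5] false OR false OR false = false
[6.1] NOT false = true
[6] true OR true OR true = true
[root] true AND true AND true AND true AND false AND true = false
Overall: false → denied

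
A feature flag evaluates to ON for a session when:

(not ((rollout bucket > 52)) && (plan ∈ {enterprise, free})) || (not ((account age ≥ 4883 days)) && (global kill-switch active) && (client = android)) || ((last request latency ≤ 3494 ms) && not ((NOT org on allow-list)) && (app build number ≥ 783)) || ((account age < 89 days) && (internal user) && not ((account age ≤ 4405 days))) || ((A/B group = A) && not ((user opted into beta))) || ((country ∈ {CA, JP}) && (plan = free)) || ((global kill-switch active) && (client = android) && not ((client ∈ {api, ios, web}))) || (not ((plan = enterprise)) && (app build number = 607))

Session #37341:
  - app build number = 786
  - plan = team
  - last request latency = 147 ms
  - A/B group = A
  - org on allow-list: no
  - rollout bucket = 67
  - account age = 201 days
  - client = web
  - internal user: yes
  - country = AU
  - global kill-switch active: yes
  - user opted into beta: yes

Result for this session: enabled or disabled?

Atomic conditions:
  rollout bucket > 52: 67 > 52 is true
  plan ∈ {enterprise, free}: team is not in the set → false
  account age ≥ 4883 days: 201 ≥ 4883 is false
  global kill-switch active: yes → true
  client = android: web == android is false
  last request latency ≤ 3494 ms: 147 ≤ 3494 is true
  NOT org on allow-list: no → true
  app build number ≥ 783: 786 ≥ 783 is true
  account age < 89 days: 201 < 89 is false
  internal user: yes → true
  account age ≤ 4405 days: 201 ≤ 4405 is true
  A/B group = A: A == A is true
  user opted into beta: yes → true
  country ∈ {CA, JP}: AU is not in the set → false
  plan = free: team == free is false
  client ∈ {api, ios, web}: web is in the set → true
  plan = enterprise: team == enterprise is false
  app build number = 607: 786 == 607 is false
Combine:
[1.1] NOT true = false
[1] false AND false = false
[2.1] NOT false = true
[2] true AND true AND false = false
[3.2] NOT true = false
[3] true AND false AND true = false
[4.3] NOT true = false
[4] false AND true AND false = false
[5.2] NOT true = false
[5] true AND false = false
[6] false AND false = false
[7.3] NOT true = false
[7] true AND false AND false = false
[8.1] NOT false = true
[8] true AND false = false
[root] false OR false OR false OR false OR false OR false OR false OR false = false
Overall: false → disabled

Disabled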